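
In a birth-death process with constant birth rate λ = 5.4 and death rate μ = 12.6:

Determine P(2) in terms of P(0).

For constant rates: P(n)/P(0) = (λ/μ)^n
P(2)/P(0) = (5.4/12.6)^2 = 0.4286^2 = 0.1837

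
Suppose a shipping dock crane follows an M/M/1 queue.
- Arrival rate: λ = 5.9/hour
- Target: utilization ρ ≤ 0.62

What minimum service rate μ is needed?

ρ = λ/μ, so μ = λ/ρ
μ ≥ 5.9/0.62 = 9.5161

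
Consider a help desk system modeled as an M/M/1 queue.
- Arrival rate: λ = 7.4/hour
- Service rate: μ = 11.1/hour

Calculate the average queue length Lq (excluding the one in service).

ρ = λ/μ = 7.4/11.1 = 0.6667
For M/M/1: Lq = λ²/(μ(μ-λ))
Lq = 54.76/(11.1 × 3.70)
Lq = 1.3333 tickets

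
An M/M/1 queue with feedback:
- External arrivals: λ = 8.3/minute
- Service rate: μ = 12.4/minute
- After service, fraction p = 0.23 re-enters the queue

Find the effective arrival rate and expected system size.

Effective arrival rate: λ_eff = λ/(1-p) = 8.3/(1-0.23) = 8.3/0.77 = 10.77922
ρ = λ_eff/μ = 10.77922/12.4 = 0.869292
L = ρ/(1-ρ) = 0.869292/(1-0.869292) = 6.6506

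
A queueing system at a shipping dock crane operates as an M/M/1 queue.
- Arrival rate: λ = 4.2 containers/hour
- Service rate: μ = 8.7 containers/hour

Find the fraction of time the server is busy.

Server utilization: ρ = λ/μ
ρ = 4.2/8.7 = 0.4828
The server is busy 48.28% of the time.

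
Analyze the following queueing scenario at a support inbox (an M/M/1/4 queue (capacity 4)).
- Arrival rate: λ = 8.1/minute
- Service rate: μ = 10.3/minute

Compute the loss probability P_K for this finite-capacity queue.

ρ = λ/μ = 8.1/10.3 = 0.78641
P₀ = (1-ρ)/(1-ρ^(K+1)) = (1-0.78641)/(1-0.78641^5) = 0.2136/0.6992 = 0.3055
P_K = P₀×ρ^K = 0.30547 × 0.78641^4 = 0.30547 × 0.38247 = 0.1168
Blocking probability = 11.68%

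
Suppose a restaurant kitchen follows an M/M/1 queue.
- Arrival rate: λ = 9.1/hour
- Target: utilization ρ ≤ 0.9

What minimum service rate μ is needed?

ρ = λ/μ, so μ = λ/ρ
μ ≥ 9.1/0.9 = 10.1111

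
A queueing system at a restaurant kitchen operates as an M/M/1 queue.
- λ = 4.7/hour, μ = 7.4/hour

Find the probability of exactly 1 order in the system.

ρ = λ/μ = 4.7/7.4 = 0.6351
P(n) = (1-ρ)ρⁿ
P(1) = (1-0.6351) × 0.6351^1
P(1) = 0.3649 × 0.6351
P(1) = 0.2317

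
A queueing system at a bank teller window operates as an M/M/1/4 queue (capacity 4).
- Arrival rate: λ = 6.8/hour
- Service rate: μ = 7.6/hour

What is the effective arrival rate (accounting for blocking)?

ρ = λ/μ = 6.8/7.6 = 0.8947
P₀ = (1-ρ)/(1-ρ^(K+1)) = (1-0.8947)/(1-0.8947^5) = 0.1053/0.4267 = 0.2468
P_K = P₀×ρ^K = 0.2468 × 0.8947^4 = 0.2468 × 0.6408 = 0.1581
λ_eff = λ(1-P_K) = 6.8 × (1 - 0.15815) = 6.8 × 0.84185 = 5.7246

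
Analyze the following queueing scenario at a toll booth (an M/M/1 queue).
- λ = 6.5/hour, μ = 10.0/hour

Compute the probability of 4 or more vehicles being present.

ρ = λ/μ = 6.5/10.0 = 0.6500
P(N ≥ n) = ρⁿ
P(N ≥ 4) = 0.6500^4
P(N ≥ 4) = 0.1785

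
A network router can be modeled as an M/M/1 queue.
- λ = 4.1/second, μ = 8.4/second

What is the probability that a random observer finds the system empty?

ρ = λ/μ = 4.1/8.4 = 0.4881
P(0) = 1 - ρ = 1 - 0.4881 = 0.5119
The server is idle 51.19% of the time.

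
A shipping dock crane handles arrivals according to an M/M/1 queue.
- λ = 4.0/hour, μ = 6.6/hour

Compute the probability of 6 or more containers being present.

ρ = λ/μ = 4.0/6.6 = 0.60606
P(N ≥ n) = ρⁿ
P(N ≥ 6) = 0.60606^6
P(N ≥ 6) = 0.04956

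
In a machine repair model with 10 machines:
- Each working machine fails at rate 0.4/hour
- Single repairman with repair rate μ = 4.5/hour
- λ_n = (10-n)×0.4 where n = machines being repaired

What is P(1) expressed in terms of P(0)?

P(1)/P(0) = ∏_{i=0}^{1-1} λ_i/μ_{i+1}
= (10-0)×0.4/4.5
= 0.8889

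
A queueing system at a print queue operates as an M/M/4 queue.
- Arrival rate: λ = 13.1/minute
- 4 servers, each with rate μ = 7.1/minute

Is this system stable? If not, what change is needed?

Stability requires ρ = λ/(cμ) < 1
ρ = 13.1/(4 × 7.1) = 13.1/28.40 = 0.4613
Since 0.4613 < 1, the system is STABLE.
The servers are busy 46.13% of the time.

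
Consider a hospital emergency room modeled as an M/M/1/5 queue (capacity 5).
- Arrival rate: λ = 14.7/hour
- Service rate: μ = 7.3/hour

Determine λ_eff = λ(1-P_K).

ρ = λ/μ = 14.7/7.3 = 2.0137
P₀ = (1-ρ)/(1-ρ^(K+1)) = (1-2.0137)/(1-2.0137^6) = -1.0137/-65.6759 = 0.01543
P_K = P₀×ρ^K = 0.015435 × 2.0137^5 = 0.015435 × 33.1111 = 0.5111
λ_eff = λ(1-P_K) = 14.7 × (1 - 0.51107) = 14.7 × 0.48893 = 7.1873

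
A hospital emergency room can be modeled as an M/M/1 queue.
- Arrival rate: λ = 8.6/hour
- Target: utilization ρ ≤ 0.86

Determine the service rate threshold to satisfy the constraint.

ρ = λ/μ, so μ = λ/ρ
μ ≥ 8.6/0.86 = 10.0000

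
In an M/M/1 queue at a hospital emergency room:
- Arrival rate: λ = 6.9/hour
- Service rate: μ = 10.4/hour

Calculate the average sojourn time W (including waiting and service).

First, compute utilization: ρ = λ/μ = 6.9/10.4 = 0.6635
For M/M/1: W = 1/(μ-λ)
W = 1/(10.4-6.9) = 1/3.50
W = 0.2857 hours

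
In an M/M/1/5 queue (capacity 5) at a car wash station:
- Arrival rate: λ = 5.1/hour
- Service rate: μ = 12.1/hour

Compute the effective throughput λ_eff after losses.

ρ = λ/μ = 5.1/12.1 = 0.42149
P₀ = (1-ρ)/(1-ρ^(K+1)) = (1-0.42149)/(1-0.42149^6) = 0.5785/0.9944 = 0.5818
P_K = P₀×ρ^K = 0.58177 × 0.42149^5 = 0.58177 × 0.013303 = 0.007739
λ_eff = λ(1-P_K) = 5.1 × (1 - 0.007739) = 5.1 × 0.99226 = 5.0605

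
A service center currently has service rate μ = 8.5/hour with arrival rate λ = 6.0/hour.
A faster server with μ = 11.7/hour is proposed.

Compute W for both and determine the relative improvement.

System 1: ρ₁ = 6.0/8.5 = 0.7059, W₁ = 1/(8.5-6.0) = 0.40000
System 2: ρ₂ = 6.0/11.7 = 0.5128, W₂ = 1/(11.7-6.0) = 0.17544
Improvement: (W₁-W₂)/W₁ = (0.40000-0.17544)/0.40000 = 56.14%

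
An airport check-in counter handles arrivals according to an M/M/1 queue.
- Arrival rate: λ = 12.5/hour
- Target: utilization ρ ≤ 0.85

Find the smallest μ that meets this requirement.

ρ = λ/μ, so μ = λ/ρ
μ ≥ 12.5/0.85 = 14.7059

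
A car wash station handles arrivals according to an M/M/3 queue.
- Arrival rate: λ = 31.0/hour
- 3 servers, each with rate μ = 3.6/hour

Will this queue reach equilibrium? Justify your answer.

Stability requires ρ = λ/(cμ) < 1
ρ = 31.0/(3 × 3.6) = 31.0/10.80 = 2.8704
Since 2.8704 ≥ 1, the system is UNSTABLE.
Need c > λ/μ = 31.0/3.6 = 8.61.
Minimum servers needed: c = 9.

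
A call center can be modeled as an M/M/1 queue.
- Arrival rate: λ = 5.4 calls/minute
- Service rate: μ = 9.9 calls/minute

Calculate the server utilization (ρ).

Server utilization: ρ = λ/μ
ρ = 5.4/9.9 = 0.5455
The server is busy 54.55% of the time.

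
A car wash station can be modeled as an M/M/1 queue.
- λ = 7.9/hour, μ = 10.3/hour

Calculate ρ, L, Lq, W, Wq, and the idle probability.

Step 1: ρ = λ/μ = 7.9/10.3 = 0.7670
Step 2: L = λ/(μ-λ) = 7.9/2.40 = 3.2917
Step 3: Lq = λ²/(μ(μ-λ)) = 62.41/(10.3×2.40) = 2.5247
Step 4: W = 1/(μ-λ) = 1/2.40 = 0.41667
Step 5: Wq = λ/(μ(μ-λ)) = 7.9/(10.3×2.40) = 0.3196
Step 6: P(0) = 1-ρ = 0.2330
Verify: L = λW = 7.9×0.41667 = 3.2917 ✔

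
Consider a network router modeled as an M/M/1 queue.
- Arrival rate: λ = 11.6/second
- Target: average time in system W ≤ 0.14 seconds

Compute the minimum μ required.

For M/M/1: W = 1/(μ-λ)
Need W ≤ 0.14, so 1/(μ-λ) ≤ 0.14
μ - λ ≥ 1/0.14 = 7.1429
μ ≥ 11.6 + 7.1429 = 18.7429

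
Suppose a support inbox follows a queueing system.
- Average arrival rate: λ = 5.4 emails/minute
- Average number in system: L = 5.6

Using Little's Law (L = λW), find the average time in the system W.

Little's Law: L = λW, so W = L/λ
W = 5.6/5.4 = 1.0370 minutes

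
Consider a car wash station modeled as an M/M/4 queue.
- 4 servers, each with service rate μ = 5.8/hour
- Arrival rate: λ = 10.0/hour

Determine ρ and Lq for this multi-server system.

Traffic intensity: ρ = λ/(cμ) = 10.0/(4×5.8) = 0.4310
Since ρ = 0.4310 < 1, system is stable.
Offered load a = λ/μ = cρ = 10.0/5.8 = 1.7241
P₀ = [ Σₙ₌₀^3 aⁿ/n! + a^4/(4!(1-ρ)) ]⁻¹
Σ = a^0/0! + a^1/1! + a^2/2! + a^3/3! = 1.00000 + 1.72414 + 1.48633 + 0.854210 = 5.0647
a^4/(4!(1-ρ)) = 8.8367/(24 × 0.5690) = 0.6471
P₀ = 1/(5.0647 + 0.6471) = 0.1751
Lq = P₀·a^4·ρ / (4!(1-ρ)²) = 0.17508 × 8.8367 × 0.43103 / (24 × 0.32372) = 0.08583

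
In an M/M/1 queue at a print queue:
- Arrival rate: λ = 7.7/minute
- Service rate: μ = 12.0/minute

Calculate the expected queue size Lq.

ρ = λ/μ = 7.7/12.0 = 0.6417
For M/M/1: Lq = λ²/(μ(μ-λ))
Lq = 59.29/(12.0 × 4.30)
Lq = 1.1490 jobs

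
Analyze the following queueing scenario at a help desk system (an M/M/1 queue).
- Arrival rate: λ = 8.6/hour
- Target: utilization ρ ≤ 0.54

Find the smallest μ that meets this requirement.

ρ = λ/μ, so μ = λ/ρ
μ ≥ 8.6/0.54 = 15.9259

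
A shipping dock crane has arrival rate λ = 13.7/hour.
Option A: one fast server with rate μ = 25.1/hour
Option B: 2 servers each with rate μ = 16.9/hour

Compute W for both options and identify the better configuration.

Option A: single server μ = 25.1 (M/M/1)
  ρ_A = 13.7/25.1 = 0.5458
  W_A = 1/(μ-λ) = 1/(25.1-13.7) = 1/11.40 = 0.08772

Option B: 2 servers μ = 16.9 (M/M/2)
  ρ_B = λ/(cμ) = 13.7/(2×16.9) = 0.4053
  Offered load a = λ/μ = cρ = 13.7/16.9 = 0.8107
  P₀ = [ Σₙ₌₀^1 aⁿ/n! + a^2/(2!(1-ρ)) ]⁻¹
  Σ = a^0/0! + a^1/1! = 1.0000 + 0.8107 = 1.8107
  a^2/(2!(1-ρ)) = 0.6572/(2 × 0.5947) = 0.5525
  P₀ = 1/(1.8107 + 0.5525) = 0.4232
  Lq = P₀·a^2·ρ / (2!(1-ρ)²) = 0.4232 × 0.6572 × 0.4053 / (2 × 0.3536) = 0.1594
  Wq_B = Lq/λ = 0.15936/13.7 = 0.01163
  W_B = Wq_B + 1/μ = 0.01163 + 0.05917 = 0.07080

Since W_B = 0.07080 < W_A = 0.08772, Option B (multiple servers) has the shorter time in system.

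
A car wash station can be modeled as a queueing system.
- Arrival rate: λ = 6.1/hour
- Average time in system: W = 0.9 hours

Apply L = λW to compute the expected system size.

Little's Law: L = λW
L = 6.1 × 0.9 = 5.4900 cars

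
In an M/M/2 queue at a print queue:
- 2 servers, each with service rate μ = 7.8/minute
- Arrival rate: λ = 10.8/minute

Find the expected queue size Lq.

Traffic intensity: ρ = λ/(cμ) = 10.8/(2×7.8) = 0.6923
Since ρ = 0.6923 < 1, system is stable.
Offered load a = λ/μ = cρ = 10.8/7.8 = 1.3846
P₀ = [ Σₙ₌₀^1 aⁿ/n! + a^2/(2!(1-ρ)) ]⁻¹
Σ = a^0/0! + a^1/1! = 1.0000 + 1.3846 = 2.3846
a^2/(2!(1-ρ)) = 1.9172/(2 × 0.3077) = 3.1154
P₀ = 1/(2.3846 + 3.1154) = 0.1818
Lq = P₀·a^2·ρ / (2!(1-ρ)²) = 0.18182 × 1.9172 × 0.69231 / (2 × 0.094675) = 1.2745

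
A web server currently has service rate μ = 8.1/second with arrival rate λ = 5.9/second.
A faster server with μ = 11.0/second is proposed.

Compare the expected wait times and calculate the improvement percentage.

System 1: ρ₁ = 5.9/8.1 = 0.7284, W₁ = 1/(8.1-5.9) = 0.45455
System 2: ρ₂ = 5.9/11.0 = 0.5364, W₂ = 1/(11.0-5.9) = 0.19608
Improvement: (W₁-W₂)/W₁ = (0.45455-0.19608)/0.45455 = 56.86%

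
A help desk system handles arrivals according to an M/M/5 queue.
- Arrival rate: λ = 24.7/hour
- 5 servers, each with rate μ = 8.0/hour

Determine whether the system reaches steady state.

Stability requires ρ = λ/(cμ) < 1
ρ = 24.7/(5 × 8.0) = 24.7/40.00 = 0.6175
Since 0.6175 < 1, the system is STABLE.
The servers are busy 61.75% of the time.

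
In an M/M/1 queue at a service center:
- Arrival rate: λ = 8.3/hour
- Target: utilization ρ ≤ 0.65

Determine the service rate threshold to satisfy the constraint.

ρ = λ/μ, so μ = λ/ρ
μ ≥ 8.3/0.65 = 12.7692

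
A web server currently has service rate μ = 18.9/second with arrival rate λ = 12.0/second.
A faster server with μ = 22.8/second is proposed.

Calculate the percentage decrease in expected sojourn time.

System 1: ρ₁ = 12.0/18.9 = 0.6349, W₁ = 1/(18.9-12.0) = 0.14493
System 2: ρ₂ = 12.0/22.8 = 0.5263, W₂ = 1/(22.8-12.0) = 0.092593
Improvement: (W₁-W₂)/W₁ = (0.14493-0.092593)/0.14493 = 36.11%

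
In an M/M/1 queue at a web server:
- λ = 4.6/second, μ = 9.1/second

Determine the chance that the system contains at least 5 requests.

ρ = λ/μ = 4.6/9.1 = 0.5055
P(N ≥ n) = ρⁿ
P(N ≥ 5) = 0.5055^5
P(N ≥ 5) = 0.03301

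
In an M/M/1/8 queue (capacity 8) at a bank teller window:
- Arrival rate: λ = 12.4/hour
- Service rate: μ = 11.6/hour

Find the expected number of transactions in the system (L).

ρ = λ/μ = 12.4/11.6 = 1.068966
P₀ = (1-ρ)/(1-ρ^(K+1)) = (1-1.068966)/(1-1.068966^9) = -0.06897/-0.8225 = 0.08385
P_K = P₀×ρ^K = 0.08385 × 1.068966^8 = 0.08385 × 1.7049 = 0.1430
L = ρ[1 - (K+1)ρ^K + Kρ^(K+1)] / [(1-ρ)(1-ρ^(K+1))]
L = 1.068966 × (1 - 9×1.704948 + 8×1.822531) / ((1 - 1.068966) × (1 - 1.822531)) = 4.4419 transactions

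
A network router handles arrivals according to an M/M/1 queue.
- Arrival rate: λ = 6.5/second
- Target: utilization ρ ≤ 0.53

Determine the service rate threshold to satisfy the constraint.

ρ = λ/μ, so μ = λ/ρ
μ ≥ 6.5/0.53 = 12.2642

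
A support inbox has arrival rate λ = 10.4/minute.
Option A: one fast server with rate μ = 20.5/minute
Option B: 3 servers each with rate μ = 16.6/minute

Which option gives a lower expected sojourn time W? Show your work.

Option A: single server μ = 20.5 (M/M/1)
  ρ_A = 10.4/20.5 = 0.5073
  W_A = 1/(μ-λ) = 1/(20.5-10.4) = 1/10.10 = 0.09901

Option B: 3 servers μ = 16.6 (M/M/3)
  ρ_B = λ/(cμ) = 10.4/(3×16.6) = 0.2088
  Offered load a = λ/μ = cρ = 10.4/16.6 = 0.6265
  P₀ = [ Σₙ₌₀^2 aⁿ/n! + a^3/(3!(1-ρ)) ]⁻¹
  Σ = a^0/0! + a^1/1! + a^2/2! = 1.0000 + 0.6265 + 0.1963 = 1.8228
  a^3/(3!(1-ρ)) = 0.2459/(6 × 0.7912) = 0.05180
  P₀ = 1/(1.82276 + 0.0518033) = 0.5335
  Lq = P₀·a^3·ρ / (3!(1-ρ)²) = 0.5335 × 0.2459 × 0.2088 / (6 × 0.6259) = 0.007294
  Wq_B = Lq/λ = 0.0072945/10.4 = 0.0007014
  W_B = Wq_B + 1/μ = 0.0007014 + 0.06024 = 0.06094

Since W_B = 0.06094 < W_A = 0.09901, Option B (multiple servers) has the shorter time in system.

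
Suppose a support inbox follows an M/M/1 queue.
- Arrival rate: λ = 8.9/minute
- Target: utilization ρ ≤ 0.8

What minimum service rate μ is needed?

ρ = λ/μ, so μ = λ/ρ
μ ≥ 8.9/0.8 = 11.1250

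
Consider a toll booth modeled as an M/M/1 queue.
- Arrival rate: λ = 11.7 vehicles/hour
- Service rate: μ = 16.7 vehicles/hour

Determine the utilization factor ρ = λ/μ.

Server utilization: ρ = λ/μ
ρ = 11.7/16.7 = 0.7006
The server is busy 70.06% of the time.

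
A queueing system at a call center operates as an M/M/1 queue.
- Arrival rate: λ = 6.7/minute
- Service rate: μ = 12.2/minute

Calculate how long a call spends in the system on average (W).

First, compute utilization: ρ = λ/μ = 6.7/12.2 = 0.5492
For M/M/1: W = 1/(μ-λ)
W = 1/(12.2-6.7) = 1/5.50
W = 0.1818 minutes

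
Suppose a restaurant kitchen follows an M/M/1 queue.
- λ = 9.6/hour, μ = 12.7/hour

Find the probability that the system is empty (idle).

ρ = λ/μ = 9.6/12.7 = 0.7559
P(0) = 1 - ρ = 1 - 0.7559 = 0.2441
The server is idle 24.41% of the time.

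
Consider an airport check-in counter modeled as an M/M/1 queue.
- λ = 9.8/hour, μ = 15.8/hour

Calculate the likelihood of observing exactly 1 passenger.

ρ = λ/μ = 9.8/15.8 = 0.6203
P(n) = (1-ρ)ρⁿ
P(1) = (1-0.6203) × 0.6203^1
P(1) = 0.3797 × 0.6203
P(1) = 0.2355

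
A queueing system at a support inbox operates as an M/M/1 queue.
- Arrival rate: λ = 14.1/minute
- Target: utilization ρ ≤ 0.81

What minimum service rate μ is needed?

ρ = λ/μ, so μ = λ/ρ
μ ≥ 14.1/0.81 = 17.4074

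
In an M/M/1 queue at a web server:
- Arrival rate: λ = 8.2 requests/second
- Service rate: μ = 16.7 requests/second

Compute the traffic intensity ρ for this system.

Server utilization: ρ = λ/μ
ρ = 8.2/16.7 = 0.4910
The server is busy 49.10% of the time.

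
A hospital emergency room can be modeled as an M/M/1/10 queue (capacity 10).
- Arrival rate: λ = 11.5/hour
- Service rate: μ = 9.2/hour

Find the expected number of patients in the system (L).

ρ = λ/μ = 11.5/9.2 = 1.2500
P₀ = (1-ρ)/(1-ρ^(K+1)) = (1-1.2500)/(1-1.2500^11) = -0.2500/-10.6415 = 0.02349
P_K = P₀×ρ^K = 0.02349 × 1.2500^10 = 0.02349 × 9.3132 = 0.2188
L = ρ[1 - (K+1)ρ^K + Kρ^(K+1)] / [(1-ρ)(1-ρ^(K+1))]
L = 1.2500 × (1 - 11×9.3132 + 10×11.6415) / ((1 - 1.2500) × (1 - 11.6415)) = 7.0337 patients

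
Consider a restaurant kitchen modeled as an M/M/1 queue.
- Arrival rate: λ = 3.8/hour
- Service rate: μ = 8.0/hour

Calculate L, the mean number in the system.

ρ = λ/μ = 3.8/8.0 = 0.4750
For M/M/1: L = λ/(μ-λ)
L = 3.8/(8.0-3.8) = 3.8/4.20
L = 0.9048 orders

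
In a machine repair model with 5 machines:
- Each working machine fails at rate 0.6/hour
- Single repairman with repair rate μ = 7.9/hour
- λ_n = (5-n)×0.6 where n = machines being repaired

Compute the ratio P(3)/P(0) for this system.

P(3)/P(0) = ∏_{i=0}^{3-1} λ_i/μ_{i+1}
= (5-0)×0.6/7.9 × (5-1)×0.6/7.9 × (5-2)×0.6/7.9
= 0.02629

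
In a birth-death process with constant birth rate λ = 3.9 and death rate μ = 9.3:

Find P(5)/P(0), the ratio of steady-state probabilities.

For constant rates: P(n)/P(0) = (λ/μ)^n
P(5)/P(0) = (3.9/9.3)^5 = 0.41935^5 = 0.01297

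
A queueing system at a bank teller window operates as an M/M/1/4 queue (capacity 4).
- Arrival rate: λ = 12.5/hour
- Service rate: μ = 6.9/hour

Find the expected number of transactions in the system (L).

ρ = λ/μ = 12.5/6.9 = 1.8116
P₀ = (1-ρ)/(1-ρ^(K+1)) = (1-1.8116)/(1-1.8116^5) = -0.8116/-18.5124 = 0.04384
P_K = P₀×ρ^K = 0.04384 × 1.8116^4 = 0.04384 × 10.7708 = 0.4722
L = ρ[1 - (K+1)ρ^K + Kρ^(K+1)] / [(1-ρ)(1-ρ^(K+1))]
L = 1.8116 × (1 - 5×10.7708 + 4×19.5124) / ((1 - 1.8116) × (1 - 19.5124)) = 3.0380 transactions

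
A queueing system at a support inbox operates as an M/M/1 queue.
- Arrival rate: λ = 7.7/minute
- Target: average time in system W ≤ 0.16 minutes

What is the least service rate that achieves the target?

For M/M/1: W = 1/(μ-λ)
Need W ≤ 0.16, so 1/(μ-λ) ≤ 0.16
μ - λ ≥ 1/0.16 = 6.2500
μ ≥ 7.7 + 6.2500 = 13.9500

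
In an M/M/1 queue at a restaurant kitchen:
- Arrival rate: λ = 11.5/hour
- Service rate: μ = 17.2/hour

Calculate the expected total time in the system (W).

First, compute utilization: ρ = λ/μ = 11.5/17.2 = 0.6686
For M/M/1: W = 1/(μ-λ)
W = 1/(17.2-11.5) = 1/5.70
W = 0.1754 hours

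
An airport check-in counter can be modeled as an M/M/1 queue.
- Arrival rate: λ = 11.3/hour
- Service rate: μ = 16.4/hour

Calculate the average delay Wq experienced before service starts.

First, compute utilization: ρ = λ/μ = 11.3/16.4 = 0.6890
For M/M/1: Wq = λ/(μ(μ-λ))
Wq = 11.3/(16.4 × (16.4-11.3))
Wq = 11.3/(16.4 × 5.10)
Wq = 0.1351 hours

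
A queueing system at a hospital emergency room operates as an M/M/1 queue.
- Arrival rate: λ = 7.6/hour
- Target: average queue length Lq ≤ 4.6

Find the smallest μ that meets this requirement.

For M/M/1: Lq = λ²/(μ(μ-λ))
Need Lq ≤ 4.6, i.e. μ(μ-λ) ≥ λ²/4.6
μ² - 7.6μ - 57.76/4.6 ≥ 0  →  μ² - 7.6μ - 12.55652 ≥ 0
Quadratic formula (positive root): μ = [λ + √(λ² + 4×12.55652)]/2
Discriminant: 57.76 + 4×12.55652 = 107.9861, √107.9861 = 10.3916
μ ≥ (7.6 + 10.3916)/2 = 8.9958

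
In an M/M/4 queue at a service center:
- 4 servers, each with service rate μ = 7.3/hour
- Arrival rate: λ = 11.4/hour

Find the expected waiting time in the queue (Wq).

Traffic intensity: ρ = λ/(cμ) = 11.4/(4×7.3) = 0.3904
Since ρ = 0.3904 < 1, system is stable.
Offered load a = λ/μ = cρ = 11.4/7.3 = 1.5616
P₀ = [ Σₙ₌₀^3 aⁿ/n! + a^4/(4!(1-ρ)) ]⁻¹
Σ = a^0/0! + a^1/1! + a^2/2! + a^3/3! = 1.0000 + 1.5616 + 1.2194 + 0.6347 = 4.4157
a^4/(4!(1-ρ)) = 5.9474/(24 × 0.6096) = 0.4065
P₀ = 1/(4.4157 + 0.4065) = 0.2074
Lq = P₀·a^4·ρ / (4!(1-ρ)²) = 0.20737 × 5.9474 × 0.39041 / (24 × 0.37160) = 0.05399
Wq = Lq/λ = 0.05399/11.4 = 0.004736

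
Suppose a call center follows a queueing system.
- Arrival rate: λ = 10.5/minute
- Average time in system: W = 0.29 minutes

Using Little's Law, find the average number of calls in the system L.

Little's Law: L = λW
L = 10.5 × 0.29 = 3.0450 calls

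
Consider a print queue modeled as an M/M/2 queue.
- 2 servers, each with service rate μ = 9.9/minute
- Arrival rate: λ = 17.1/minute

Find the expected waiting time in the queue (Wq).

Traffic intensity: ρ = λ/(cμ) = 17.1/(2×9.9) = 0.8636
Since ρ = 0.8636 < 1, system is stable.
Offered load a = λ/μ = cρ = 17.1/9.9 = 1.7273
P₀ = [ Σₙ₌₀^1 aⁿ/n! + a^2/(2!(1-ρ)) ]⁻¹
Σ = a^0/0! + a^1/1! = 1.0000 + 1.7273 = 2.7273
a^2/(2!(1-ρ)) = 2.98347/(2 × 0.136364) = 10.9394
P₀ = 1/(2.7273 + 10.9394) = 0.07317
Lq = P₀·a^2·ρ / (2!(1-ρ)²) = 0.0731707 × 2.98347 × 0.863636 / (2 × 0.0185950) = 5.0695
Wq = Lq/λ = 5.0695/17.1 = 0.2965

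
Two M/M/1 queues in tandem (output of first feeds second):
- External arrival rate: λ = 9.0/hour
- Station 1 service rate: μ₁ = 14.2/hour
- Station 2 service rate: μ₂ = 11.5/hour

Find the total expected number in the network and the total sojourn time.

By Jackson's theorem, each station behaves as independent M/M/1.
Station 1: ρ₁ = 9.0/14.2 = 0.6338, L₁ = ρ₁/(1-ρ₁) = λ/(μ₁-λ) = 9.0/5.20 = 1.7308
Station 2: ρ₂ = 9.0/11.5 = 0.7826, L₂ = ρ₂/(1-ρ₂) = λ/(μ₂-λ) = 9.0/2.50 = 3.6000
Total: L = L₁ + L₂ = 1.7308 + 3.6000 = 5.3308
W = L/λ = 5.3308/9.0 = 0.5923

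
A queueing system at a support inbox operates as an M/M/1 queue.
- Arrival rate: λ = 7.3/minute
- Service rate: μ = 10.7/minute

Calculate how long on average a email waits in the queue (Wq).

First, compute utilization: ρ = λ/μ = 7.3/10.7 = 0.6822
For M/M/1: Wq = λ/(μ(μ-λ))
Wq = 7.3/(10.7 × (10.7-7.3))
Wq = 7.3/(10.7 × 3.40)
Wq = 0.2007 minutes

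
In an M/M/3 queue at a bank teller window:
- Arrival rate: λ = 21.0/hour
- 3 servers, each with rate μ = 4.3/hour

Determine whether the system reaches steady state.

Stability requires ρ = λ/(cμ) < 1
ρ = 21.0/(3 × 4.3) = 21.0/12.90 = 1.6279
Since 1.6279 ≥ 1, the system is UNSTABLE.
Need c > λ/μ = 21.0/4.3 = 4.88.
Minimum servers needed: c = 5.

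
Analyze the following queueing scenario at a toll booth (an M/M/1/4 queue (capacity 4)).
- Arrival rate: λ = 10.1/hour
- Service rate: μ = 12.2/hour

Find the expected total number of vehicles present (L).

ρ = λ/μ = 10.1/12.2 = 0.82787
P₀ = (1-ρ)/(1-ρ^(K+1)) = (1-0.82787)/(1-0.82787^5) = 0.17213/0.61112 = 0.2817
P_K = P₀×ρ^K = 0.2817 × 0.82787^4 = 0.2817 × 0.4697 = 0.1323
L = ρ[1 - (K+1)ρ^K + Kρ^(K+1)] / [(1-ρ)(1-ρ^(K+1))]
L = 0.82787 × (1 - 5×0.469730 + 4×0.388876) / ((1 - 0.82787) × (1 - 0.388876)) = 1.6279 vehicles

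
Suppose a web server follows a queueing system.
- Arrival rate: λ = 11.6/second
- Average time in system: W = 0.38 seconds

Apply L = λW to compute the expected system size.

Little's Law: L = λW
L = 11.6 × 0.38 = 4.4080 requests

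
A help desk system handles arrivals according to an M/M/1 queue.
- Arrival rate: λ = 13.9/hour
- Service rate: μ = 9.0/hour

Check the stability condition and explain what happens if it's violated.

Stability requires ρ = λ/(cμ) < 1
ρ = 13.9/(1 × 9.0) = 13.9/9.00 = 1.5444
Since 1.5444 ≥ 1, the system is UNSTABLE.
Queue grows without bound. Need μ > λ = 13.9.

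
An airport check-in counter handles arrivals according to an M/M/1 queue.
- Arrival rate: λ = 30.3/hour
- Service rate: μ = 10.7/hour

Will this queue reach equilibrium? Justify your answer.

Stability requires ρ = λ/(cμ) < 1
ρ = 30.3/(1 × 10.7) = 30.3/10.70 = 2.8318
Since 2.8318 ≥ 1, the system is UNSTABLE.
Queue grows without bound. Need μ > λ = 30.3.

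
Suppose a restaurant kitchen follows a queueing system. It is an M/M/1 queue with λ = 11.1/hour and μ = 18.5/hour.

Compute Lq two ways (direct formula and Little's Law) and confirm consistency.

Method 1 (direct): Lq = λ²/(μ(μ-λ)) = 123.21/(18.5 × 7.40) = 0.9000

Method 2 (Little's Law):
W = 1/(μ-λ) = 1/7.40 = 0.135135
Wq = W - 1/μ = 0.135135 - 0.0540541 = 0.08108
Lq = λWq = 11.1 × 0.08108 = 0.9000 ✔ (matches Method 1)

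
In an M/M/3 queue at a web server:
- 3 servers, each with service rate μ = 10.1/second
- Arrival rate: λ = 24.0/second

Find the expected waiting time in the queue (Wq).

Traffic intensity: ρ = λ/(cμ) = 24.0/(3×10.1) = 0.7921
Since ρ = 0.7921 < 1, system is stable.
Offered load a = λ/μ = cρ = 24.0/10.1 = 2.3762
P₀ = [ Σₙ₌₀^2 aⁿ/n! + a^3/(3!(1-ρ)) ]⁻¹
Σ = a^0/0! + a^1/1! + a^2/2! = 1.0000 + 2.3762 + 2.8233 = 6.1995
a^3/(3!(1-ρ)) = 13.4174/(6 × 0.207921) = 10.7552
P₀ = 1/(6.1995 + 10.7552) = 0.05898
Lq = P₀·a^3·ρ / (3!(1-ρ)²) = 0.058981 × 13.4174 × 0.79208 / (6 × 0.043231) = 2.4166
Wq = Lq/λ = 2.4166/24.0 = 0.1007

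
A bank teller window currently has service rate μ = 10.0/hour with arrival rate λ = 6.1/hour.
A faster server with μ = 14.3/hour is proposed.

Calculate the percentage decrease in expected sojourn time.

System 1: ρ₁ = 6.1/10.0 = 0.6100, W₁ = 1/(10.0-6.1) = 0.25641
System 2: ρ₂ = 6.1/14.3 = 0.4266, W₂ = 1/(14.3-6.1) = 0.12195
Improvement: (W₁-W₂)/W₁ = (0.25641-0.12195)/0.25641 = 52.44%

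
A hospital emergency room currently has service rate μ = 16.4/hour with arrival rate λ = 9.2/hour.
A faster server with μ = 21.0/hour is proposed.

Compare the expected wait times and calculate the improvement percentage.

System 1: ρ₁ = 9.2/16.4 = 0.5610, W₁ = 1/(16.4-9.2) = 0.1389
System 2: ρ₂ = 9.2/21.0 = 0.4381, W₂ = 1/(21.0-9.2) = 0.08475
Improvement: (W₁-W₂)/W₁ = (0.1389-0.08475)/0.1389 = 38.98%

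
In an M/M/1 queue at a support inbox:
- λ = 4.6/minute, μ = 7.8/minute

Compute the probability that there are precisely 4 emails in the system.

ρ = λ/μ = 4.6/7.8 = 0.58974
P(n) = (1-ρ)ρⁿ
P(4) = (1-0.58974) × 0.58974^4
P(4) = 0.41026 × 0.12096
P(4) = 0.04963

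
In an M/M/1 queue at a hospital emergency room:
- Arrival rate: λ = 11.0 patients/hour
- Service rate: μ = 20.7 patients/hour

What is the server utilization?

Server utilization: ρ = λ/μ
ρ = 11.0/20.7 = 0.5314
The server is busy 53.14% of the time.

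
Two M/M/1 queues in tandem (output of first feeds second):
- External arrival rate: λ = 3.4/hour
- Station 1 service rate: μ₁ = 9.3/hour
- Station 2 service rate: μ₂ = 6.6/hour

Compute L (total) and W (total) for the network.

By Jackson's theorem, each station behaves as independent M/M/1.
Station 1: ρ₁ = 3.4/9.3 = 0.3656, L₁ = ρ₁/(1-ρ₁) = λ/(μ₁-λ) = 3.4/5.90 = 0.5763
Station 2: ρ₂ = 3.4/6.6 = 0.5152, L₂ = ρ₂/(1-ρ₂) = λ/(μ₂-λ) = 3.4/3.20 = 1.0625
Total: L = L₁ + L₂ = 0.5763 + 1.0625 = 1.6388
W = L/λ = 1.6388/3.4 = 0.4820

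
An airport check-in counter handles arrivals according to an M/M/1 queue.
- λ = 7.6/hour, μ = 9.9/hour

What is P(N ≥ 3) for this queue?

ρ = λ/μ = 7.6/9.9 = 0.76768
P(N ≥ n) = ρⁿ
P(N ≥ 3) = 0.76768^3
P(N ≥ 3) = 0.4524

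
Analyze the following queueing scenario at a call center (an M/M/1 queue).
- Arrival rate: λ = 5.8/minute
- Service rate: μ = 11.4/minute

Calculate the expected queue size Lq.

ρ = λ/μ = 5.8/11.4 = 0.5088
For M/M/1: Lq = λ²/(μ(μ-λ))
Lq = 33.64/(11.4 × 5.60)
Lq = 0.5269 calls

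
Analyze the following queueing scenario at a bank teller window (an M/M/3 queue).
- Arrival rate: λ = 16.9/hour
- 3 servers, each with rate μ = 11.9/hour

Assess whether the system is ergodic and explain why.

Stability requires ρ = λ/(cμ) < 1
ρ = 16.9/(3 × 11.9) = 16.9/35.70 = 0.4734
Since 0.4734 < 1, the system is STABLE.
The servers are busy 47.34% of the time.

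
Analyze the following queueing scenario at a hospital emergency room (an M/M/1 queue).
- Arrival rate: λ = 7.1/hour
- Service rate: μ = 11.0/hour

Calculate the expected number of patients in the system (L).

ρ = λ/μ = 7.1/11.0 = 0.6455
For M/M/1: L = λ/(μ-λ)
L = 7.1/(11.0-7.1) = 7.1/3.90
L = 1.8205 patients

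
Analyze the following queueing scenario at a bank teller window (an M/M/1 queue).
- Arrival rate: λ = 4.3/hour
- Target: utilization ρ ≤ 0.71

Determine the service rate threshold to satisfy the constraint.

ρ = λ/μ, so μ = λ/ρ
μ ≥ 4.3/0.71 = 6.0563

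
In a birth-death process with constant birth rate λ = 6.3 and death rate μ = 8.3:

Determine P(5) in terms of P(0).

For constant rates: P(n)/P(0) = (λ/μ)^n
P(5)/P(0) = (6.3/8.3)^5 = 0.7590^5 = 0.2519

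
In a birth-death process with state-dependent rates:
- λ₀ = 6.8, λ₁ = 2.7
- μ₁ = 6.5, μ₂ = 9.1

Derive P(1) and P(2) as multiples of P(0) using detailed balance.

Balance equations:
State 0: λ₀P₀ = μ₁P₁ → P₁ = (λ₀/μ₁)P₀ = (6.8/6.5)P₀ = 1.0462P₀
State 1: P₂ = (λ₀λ₁)/(μ₁μ₂)P₀ = (6.8×2.7)/(6.5×9.1)P₀ = 0.3104P₀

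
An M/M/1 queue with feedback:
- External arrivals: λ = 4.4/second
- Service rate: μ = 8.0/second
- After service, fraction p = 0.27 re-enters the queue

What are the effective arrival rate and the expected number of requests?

Effective arrival rate: λ_eff = λ/(1-p) = 4.4/(1-0.27) = 4.4/0.73 = 6.0274
ρ = λ_eff/μ = 6.0274/8.0 = 0.753425
L = ρ/(1-ρ) = 0.753425/(1-0.753425) = 3.0556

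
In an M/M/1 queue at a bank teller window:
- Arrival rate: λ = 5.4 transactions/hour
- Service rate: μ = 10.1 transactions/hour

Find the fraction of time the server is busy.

Server utilization: ρ = λ/μ
ρ = 5.4/10.1 = 0.5347
The server is busy 53.47% of the time.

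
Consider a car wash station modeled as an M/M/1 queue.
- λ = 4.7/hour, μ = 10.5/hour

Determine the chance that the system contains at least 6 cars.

ρ = λ/μ = 4.7/10.5 = 0.44762
P(N ≥ n) = ρⁿ
P(N ≥ 6) = 0.44762^6
P(N ≥ 6) = 0.008044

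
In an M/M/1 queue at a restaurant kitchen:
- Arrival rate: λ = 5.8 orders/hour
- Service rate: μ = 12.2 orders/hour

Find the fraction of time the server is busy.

Server utilization: ρ = λ/μ
ρ = 5.8/12.2 = 0.4754
The server is busy 47.54% of the time.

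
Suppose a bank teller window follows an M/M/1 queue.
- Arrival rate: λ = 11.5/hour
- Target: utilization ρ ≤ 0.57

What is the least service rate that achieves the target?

ρ = λ/μ, so μ = λ/ρ
μ ≥ 11.5/0.57 = 20.1754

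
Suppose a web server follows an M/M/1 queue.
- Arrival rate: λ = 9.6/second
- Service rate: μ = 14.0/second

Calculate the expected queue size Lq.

ρ = λ/μ = 9.6/14.0 = 0.6857
For M/M/1: Lq = λ²/(μ(μ-λ))
Lq = 92.16/(14.0 × 4.40)
Lq = 1.4961 requests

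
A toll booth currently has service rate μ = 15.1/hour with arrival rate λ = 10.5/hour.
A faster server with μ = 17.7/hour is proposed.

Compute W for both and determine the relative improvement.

System 1: ρ₁ = 10.5/15.1 = 0.6954, W₁ = 1/(15.1-10.5) = 0.2174
System 2: ρ₂ = 10.5/17.7 = 0.5932, W₂ = 1/(17.7-10.5) = 0.1389
Improvement: (W₁-W₂)/W₁ = (0.2174-0.1389)/0.2174 = 36.11%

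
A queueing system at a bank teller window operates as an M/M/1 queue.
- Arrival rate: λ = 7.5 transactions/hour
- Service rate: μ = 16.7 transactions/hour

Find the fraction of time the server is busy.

Server utilization: ρ = λ/μ
ρ = 7.5/16.7 = 0.4491
The server is busy 44.91% of the time.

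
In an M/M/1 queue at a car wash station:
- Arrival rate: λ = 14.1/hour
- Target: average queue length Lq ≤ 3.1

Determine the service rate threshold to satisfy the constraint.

For M/M/1: Lq = λ²/(μ(μ-λ))
Need Lq ≤ 3.1, i.e. μ(μ-λ) ≥ λ²/3.1
μ² - 14.1μ - 198.81/3.1 ≥ 0  →  μ² - 14.1μ - 64.13226 ≥ 0
Quadratic formula (positive root): μ = [λ + √(λ² + 4×64.13226)]/2
Discriminant: 198.81 + 4×64.13226 = 455.3390, √455.3390 = 21.3387
μ ≥ (14.1 + 21.3387)/2 = 17.7193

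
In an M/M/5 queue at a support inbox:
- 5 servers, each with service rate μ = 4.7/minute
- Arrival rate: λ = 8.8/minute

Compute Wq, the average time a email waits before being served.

Traffic intensity: ρ = λ/(cμ) = 8.8/(5×4.7) = 0.3745
Since ρ = 0.3745 < 1, system is stable.
Offered load a = λ/μ = cρ = 8.8/4.7 = 1.8723
P₀ = [ Σₙ₌₀^4 aⁿ/n! + a^5/(5!(1-ρ)) ]⁻¹
Σ = a^0/0! + a^1/1! + a^2/2! + a^3/3! + a^4/4! = 1.0000 + 1.8723 + 1.7528 + 1.0940 + 0.5121 = 6.2312
a^5/(5!(1-ρ)) = 23.0104/(120 × 0.62553) = 0.3065
P₀ = 1/(6.2312 + 0.3065) = 0.1530
Lq = P₀·a^5·ρ / (5!(1-ρ)²) = 0.15296 × 23.0104 × 0.37447 / (120 × 0.39129) = 0.02807
Wq = Lq/λ = 0.02807/8.8 = 0.003190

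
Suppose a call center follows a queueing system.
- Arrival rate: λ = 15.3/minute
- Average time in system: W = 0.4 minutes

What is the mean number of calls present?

Little's Law: L = λW
L = 15.3 × 0.4 = 6.1200 calls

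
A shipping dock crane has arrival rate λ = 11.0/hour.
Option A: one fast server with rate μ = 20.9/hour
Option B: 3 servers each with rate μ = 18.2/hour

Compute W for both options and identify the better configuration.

Option A: single server μ = 20.9 (M/M/1)
  ρ_A = 11.0/20.9 = 0.5263
  W_A = 1/(μ-λ) = 1/(20.9-11.0) = 1/9.90 = 0.1010

Option B: 3 servers μ = 18.2 (M/M/3)
  ρ_B = λ/(cμ) = 11.0/(3×18.2) = 0.2015
  Offered load a = λ/μ = cρ = 11.0/18.2 = 0.6044
  P₀ = [ Σₙ₌₀^2 aⁿ/n! + a^3/(3!(1-ρ)) ]⁻¹
  Σ = a^0/0! + a^1/1! + a^2/2! = 1.0000 + 0.6044 + 0.1826 = 1.7870
  a^3/(3!(1-ρ)) = 0.22078/(6 × 0.79853) = 0.04608
  P₀ = 1/(1.7870 + 0.04608) = 0.5455
  Lq = P₀·a^3·ρ / (3!(1-ρ)²) = 0.54552 × 0.22078 × 0.20147 / (6 × 0.63766) = 0.006342
  Wq_B = Lq/λ = 0.006342/11.0 = 0.00057655
  W_B = Wq_B + 1/μ = 0.00057655 + 0.054945 = 0.05552

Since W_B = 0.05552 < W_A = 0.1010, Option B (multiple servers) has the shorter time in system.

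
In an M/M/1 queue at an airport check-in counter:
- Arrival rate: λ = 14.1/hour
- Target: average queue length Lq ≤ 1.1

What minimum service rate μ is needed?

For M/M/1: Lq = λ²/(μ(μ-λ))
Need Lq ≤ 1.1, i.e. μ(μ-λ) ≥ λ²/1.1
μ² - 14.1μ - 198.81/1.1 ≥ 0  →  μ² - 14.1μ - 180.736364 ≥ 0
Quadratic formula (positive root): μ = [λ + √(λ² + 4×180.736364)]/2
Discriminant: 198.81 + 4×180.736364 = 921.7555, √921.7555 = 30.3604
μ ≥ (14.1 + 30.3604)/2 = 22.2302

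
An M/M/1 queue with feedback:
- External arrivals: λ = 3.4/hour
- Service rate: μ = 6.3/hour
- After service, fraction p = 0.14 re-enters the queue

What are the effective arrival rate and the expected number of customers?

Effective arrival rate: λ_eff = λ/(1-p) = 3.4/(1-0.14) = 3.4/0.86 = 3.95349
ρ = λ_eff/μ = 3.95349/6.3 = 0.627538
L = ρ/(1-ρ) = 0.627538/(1-0.627538) = 1.6848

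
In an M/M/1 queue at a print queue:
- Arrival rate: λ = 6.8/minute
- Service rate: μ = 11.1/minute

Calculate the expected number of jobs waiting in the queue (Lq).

ρ = λ/μ = 6.8/11.1 = 0.6126
For M/M/1: Lq = λ²/(μ(μ-λ))
Lq = 46.24/(11.1 × 4.30)
Lq = 0.9688 jobs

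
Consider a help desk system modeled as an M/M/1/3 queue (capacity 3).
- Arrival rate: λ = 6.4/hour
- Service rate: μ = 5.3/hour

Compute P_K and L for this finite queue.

ρ = λ/μ = 6.4/5.3 = 1.20755
P₀ = (1-ρ)/(1-ρ^(K+1)) = (1-1.20755)/(1-1.20755^4) = -0.20755/-1.1263 = 0.1843
P_K = P₀×ρ^K = 0.1843 × 1.20755^3 = 0.1843 × 1.7608 = 0.3245
Blocking probability P_3 = 0.3245 (32.45%)
L = ρ[1 - (K+1)ρ^K + Kρ^(K+1)] / [(1-ρ)(1-ρ^(K+1))]
L = 1.20755 × (1 - 4×1.76082 + 3×2.12628) / ((1 - 1.20755) × (1 - 2.12628)) = 1.7334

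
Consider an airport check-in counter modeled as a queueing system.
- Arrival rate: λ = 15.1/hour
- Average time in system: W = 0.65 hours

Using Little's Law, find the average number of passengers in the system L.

Little's Law: L = λW
L = 15.1 × 0.65 = 9.8150 passengers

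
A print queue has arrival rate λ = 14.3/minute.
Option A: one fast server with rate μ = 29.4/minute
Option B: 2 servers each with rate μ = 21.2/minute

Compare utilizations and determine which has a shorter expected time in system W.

Option A: single server μ = 29.4 (M/M/1)
  ρ_A = 14.3/29.4 = 0.4864
  W_A = 1/(μ-λ) = 1/(29.4-14.3) = 1/15.10 = 0.06623

Option B: 2 servers μ = 21.2 (M/M/2)
  ρ_B = λ/(cμ) = 14.3/(2×21.2) = 0.3373
  Offered load a = λ/μ = cρ = 14.3/21.2 = 0.6745
  P₀ = [ Σₙ₌₀^1 aⁿ/n! + a^2/(2!(1-ρ)) ]⁻¹
  Σ = a^0/0! + a^1/1! = 1.0000 + 0.6745 = 1.6745
  a^2/(2!(1-ρ)) = 0.4550/(2 × 0.6627) = 0.3433
  P₀ = 1/(1.6745 + 0.3433) = 0.4956
  Lq = P₀·a^2·ρ / (2!(1-ρ)²) = 0.49559 × 0.45499 × 0.33726 / (2 × 0.43922) = 0.08657
  Wq_B = Lq/λ = 0.08657/14.3 = 0.006054
  W_B = Wq_B + 1/μ = 0.006054 + 0.04717 = 0.05322

Since W_B = 0.05322 < W_A = 0.06623, Option B (multiple servers) has the shorter time in system.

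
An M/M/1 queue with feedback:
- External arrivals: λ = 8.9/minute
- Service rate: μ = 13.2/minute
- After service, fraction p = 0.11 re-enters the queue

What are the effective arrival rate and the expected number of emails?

Effective arrival rate: λ_eff = λ/(1-p) = 8.9/(1-0.11) = 8.9/0.89 = 10.0000
ρ = λ_eff/μ = 10.0000/13.2 = 0.757576
L = ρ/(1-ρ) = 0.757576/(1-0.757576) = 3.1250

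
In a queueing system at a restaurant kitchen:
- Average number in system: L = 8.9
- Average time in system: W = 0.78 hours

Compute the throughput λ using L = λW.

Little's Law: L = λW, so λ = L/W
λ = 8.9/0.78 = 11.4103 orders/hour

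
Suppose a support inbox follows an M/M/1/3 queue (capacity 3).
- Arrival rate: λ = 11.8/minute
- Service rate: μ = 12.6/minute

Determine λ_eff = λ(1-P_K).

ρ = λ/μ = 11.8/12.6 = 0.9365
P₀ = (1-ρ)/(1-ρ^(K+1)) = (1-0.9365)/(1-0.9365^4) = 0.06350/0.2308 = 0.2751
P_K = P₀×ρ^K = 0.27511 × 0.9365^3 = 0.27511 × 0.82134 = 0.2260
λ_eff = λ(1-P_K) = 11.8 × (1 - 0.225964) = 11.8 × 0.774036 = 9.1336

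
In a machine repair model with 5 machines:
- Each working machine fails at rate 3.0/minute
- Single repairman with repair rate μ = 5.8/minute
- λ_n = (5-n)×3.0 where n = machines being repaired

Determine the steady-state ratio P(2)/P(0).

P(2)/P(0) = ∏_{i=0}^{2-1} λ_i/μ_{i+1}
= (5-0)×3.0/5.8 × (5-1)×3.0/5.8
= 5.3508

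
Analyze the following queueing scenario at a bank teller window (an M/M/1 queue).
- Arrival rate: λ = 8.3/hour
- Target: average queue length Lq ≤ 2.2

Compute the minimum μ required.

For M/M/1: Lq = λ²/(μ(μ-λ))
Need Lq ≤ 2.2, i.e. μ(μ-λ) ≥ λ²/2.2
μ² - 8.3μ - 68.89/2.2 ≥ 0  →  μ² - 8.3μ - 31.313636 ≥ 0
Quadratic formula (positive root): μ = [λ + √(λ² + 4×31.313636)]/2
Discriminant: 68.89 + 4×31.313636 = 194.1445, √194.1445 = 13.9336
μ ≥ (8.3 + 13.9336)/2 = 11.1168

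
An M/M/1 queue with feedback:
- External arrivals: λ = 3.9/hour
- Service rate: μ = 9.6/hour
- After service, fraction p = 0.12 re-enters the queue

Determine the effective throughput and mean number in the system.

Effective arrival rate: λ_eff = λ/(1-p) = 3.9/(1-0.12) = 3.9/0.88 = 4.4318
ρ = λ_eff/μ = 4.4318/9.6 = 0.46165
L = ρ/(1-ρ) = 0.46165/(1-0.46165) = 0.8575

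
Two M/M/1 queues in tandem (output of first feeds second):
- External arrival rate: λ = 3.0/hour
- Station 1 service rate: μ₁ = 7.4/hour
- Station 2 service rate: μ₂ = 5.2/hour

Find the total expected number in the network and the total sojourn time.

By Jackson's theorem, each station behaves as independent M/M/1.
Station 1: ρ₁ = 3.0/7.4 = 0.4054, L₁ = ρ₁/(1-ρ₁) = λ/(μ₁-λ) = 3.0/4.40 = 0.681818
Station 2: ρ₂ = 3.0/5.2 = 0.5769, L₂ = ρ₂/(1-ρ₂) = λ/(μ₂-λ) = 3.0/2.20 = 1.36364
Total: L = L₁ + L₂ = 0.681818 + 1.36364 = 2.0455
W = L/λ = 2.0455/3.0 = 0.6818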